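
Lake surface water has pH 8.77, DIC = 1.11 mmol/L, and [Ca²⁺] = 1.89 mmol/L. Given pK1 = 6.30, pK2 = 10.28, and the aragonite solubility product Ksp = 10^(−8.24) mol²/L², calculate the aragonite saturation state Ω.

α₂ = 1 / (1 + [H⁺]/K2 + [H⁺]²/(K1K2)) = 1 / (1 + 10^+1.51 + 10^-0.96)
   = 1 / (1 + 32.359 + 0.10965) = 1/33.469 = 0.02988
[CO3²⁻] = α₂ × DIC = 0.02988 × 1.11 = 0.03317 mmol/L
Ksp = 10^(−8.24) = 5.754×10^-9
Ω = [Ca²⁺][CO3²⁻]/Ksp = (1.89×10^-3)(3.317×10^-5) / 5.754×10^-9 = 10.9

Ω = 10.9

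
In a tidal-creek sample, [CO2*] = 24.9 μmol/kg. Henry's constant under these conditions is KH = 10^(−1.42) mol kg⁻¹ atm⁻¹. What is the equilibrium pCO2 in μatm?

pCO2 = 655 μatm

KH = 10^(−1.42) = 3.802×10^-2 mol kg⁻¹ atm⁻¹
pCO2 = [CO2*]/KH = 24.9×10^-6 / 3.802×10^-2 = 6.55×10^-4 atm = 655 μatm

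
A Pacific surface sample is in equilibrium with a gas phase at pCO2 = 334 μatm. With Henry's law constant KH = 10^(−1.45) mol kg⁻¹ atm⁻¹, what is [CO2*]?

KH = 10^(−1.45) = 3.548×10^-2 mol kg⁻¹ atm⁻¹
[CO2*] = KH · pCO2 = 3.548×10^-2 × 334×10^-6 atm = 1.19×10^-5 mol/kg

[CO2*] = 11.9 μmol/kg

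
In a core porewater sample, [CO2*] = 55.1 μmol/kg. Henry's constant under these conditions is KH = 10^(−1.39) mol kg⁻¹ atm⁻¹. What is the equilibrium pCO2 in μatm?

KH = 10^(−1.39) = 4.074×10^-2 mol kg⁻¹ atm⁻¹
pCO2 = [CO2*]/KH = 55.1×10^-6 / 4.074×10^-2 = 1.35×10^-3 atm = 1350 μatm

pCO2 = 1350 μatm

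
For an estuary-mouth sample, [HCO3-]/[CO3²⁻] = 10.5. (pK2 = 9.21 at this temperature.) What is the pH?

pH = 8.19

From K2 = [H⁺][CO3²⁻]/[HCO3-]:  pH = pK2 − log₁₀([HCO3-]/[CO3²⁻])
log₁₀(10.5) = +1.021
pH = 9.21 − (+1.021) = 8.19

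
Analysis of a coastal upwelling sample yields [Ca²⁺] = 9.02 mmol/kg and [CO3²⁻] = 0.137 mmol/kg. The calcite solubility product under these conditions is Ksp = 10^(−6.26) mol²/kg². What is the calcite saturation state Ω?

Ksp = 10^(−6.26) = 5.495×10^-7
Ω = [Ca²⁺][CO3²⁻]/Ksp = (9.02×10^-3)(0.137×10^-3) / 5.495×10^-7 = 2.25

Ω = 2.25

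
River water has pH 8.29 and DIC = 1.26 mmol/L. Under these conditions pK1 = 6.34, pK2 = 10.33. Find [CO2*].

α₀ = 1 / (1 + K1/[H⁺] + K1K2/[H⁺]²) = 1 / (1 + 10^+1.95 + 10^-0.09)
   = 1 / (1 + 89.125 + 0.81283) = 1/90.938 = 0.01100
[CO2*] = α₀ × DIC = 0.01100 × 1.26 = 0.0139 mmol/L = 13.9 μmol/L

[CO2*] = 13.9 μmol/L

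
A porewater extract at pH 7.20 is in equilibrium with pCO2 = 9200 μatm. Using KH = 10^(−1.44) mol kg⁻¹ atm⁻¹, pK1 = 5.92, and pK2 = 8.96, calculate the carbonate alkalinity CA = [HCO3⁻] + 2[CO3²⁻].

[CO2*] = KH · pCO2 = 10^(−1.44) × 9200×10^-6 = 3.340×10^-4 mol/kg
α₀ = 1/(1 + K1/[H⁺] + K1K2/[H⁺]²) = 1/(1 + 10^+1.28 + 10^-0.48) = 0.04905
DIC = [CO2*]/α₀ = 3.340×10^-4 / 0.04905 = 6.809 mmol/kg
CA = (α₁ + 2α₂)·DIC = (0.9347 + 2×0.01624) × 6.809 = 6.59 mmol/kg

CA = 6.59 mmol/kg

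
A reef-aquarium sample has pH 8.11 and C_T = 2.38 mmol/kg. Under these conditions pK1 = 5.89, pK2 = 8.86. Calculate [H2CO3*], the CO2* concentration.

[CO2*] = 12.1 μmol/kg

α₀ = 1 / (1 + K1/[H⁺] + K1K2/[H⁺]²) = 1 / (1 + 10^+2.22 + 10^+1.47)
   = 1 / (1 + 165.96 + 29.512) = 1/196.47 = 0.005090
[CO2*] = α₀ × DIC = 0.005090 × 2.38 = 0.0121 mmol/kg = 12.1 μmol/kg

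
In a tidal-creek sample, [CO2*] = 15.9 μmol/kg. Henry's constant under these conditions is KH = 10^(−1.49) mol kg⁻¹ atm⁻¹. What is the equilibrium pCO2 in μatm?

KH = 10^(−1.49) = 3.236×10^-2 mol kg⁻¹ atm⁻¹
pCO2 = [CO2*]/KH = 15.9×10^-6 / 3.236×10^-2 = 4.91×10^-4 atm = 491 μatm

pCO2 = 491 μatm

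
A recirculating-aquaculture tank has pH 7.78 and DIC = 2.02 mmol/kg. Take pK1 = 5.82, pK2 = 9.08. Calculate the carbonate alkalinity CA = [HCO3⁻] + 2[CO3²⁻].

CA = [HCO3⁻] + 2[CO3²⁻] = (α₁ + 2α₂)·DIC
At pH 7.78: [H⁺]/K1 = 10^-1.96 = 0.010965, K2/[H⁺] = 10^-1.30 = 0.050119
α₁ = 1/(1 + 0.010965 + 0.050119) = 1/1.0611 = 0.9424; α₂ = α₁·K2/[H⁺] = 0.04723
α₁ + 2α₂ = 1.0369
CA = 1.0369 × 2.02 = 2.09 mmol/kg

CA = 2.09 mmol/kg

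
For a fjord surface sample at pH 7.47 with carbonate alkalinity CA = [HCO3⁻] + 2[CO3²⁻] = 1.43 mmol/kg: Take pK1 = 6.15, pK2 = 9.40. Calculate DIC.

DIC = 1.48 mmol/kg

CA = [HCO3⁻] + 2[CO3²⁻] = (α₁ + 2α₂)·DIC
At pH 7.47: [H⁺]/K1 = 10^-1.32 = 0.047863, K2/[H⁺] = 10^-1.93 = 0.011749
α₁ = 1/(1 + 0.047863 + 0.011749) = 1/1.0596 = 0.9437; α₂ = α₁·K2/[H⁺] = 0.01109
α₁ + 2α₂ = 0.9659
DIC = CA / (α₁ + 2α₂) = 1.43 / 0.9659 = 1.48 mmol/kg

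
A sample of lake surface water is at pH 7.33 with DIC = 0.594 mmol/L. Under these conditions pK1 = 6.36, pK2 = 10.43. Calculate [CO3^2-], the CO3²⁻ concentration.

α₂ = 1 / (1 + [H⁺]/K2 + [H⁺]²/(K1K2)) = 1 / (1 + 10^+3.10 + 10^+2.13)
   = 1 / (1 + 1258.9 + 134.90) = 1/1394.8 = 0.0007169
[CO3²⁻] = α₂ × DIC = 0.0007169 × 0.594 = 0.000426 mmol/L = 0.426 μmol/L

[CO3²⁻] = 0.426 μmol/L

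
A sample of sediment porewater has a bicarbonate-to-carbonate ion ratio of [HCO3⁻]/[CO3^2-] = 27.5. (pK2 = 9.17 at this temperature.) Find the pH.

pH = 7.73

From K2 = [H⁺][CO3^2-]/[HCO3⁻]:  pH = pK2 − log₁₀([HCO3⁻]/[CO3^2-])
log₁₀(27.5) = +1.439
pH = 9.17 − (+1.439) = 7.73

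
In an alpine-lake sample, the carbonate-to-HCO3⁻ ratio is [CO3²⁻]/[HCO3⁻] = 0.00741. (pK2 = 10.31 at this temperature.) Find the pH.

pH = 8.18

From K2 = [H⁺][CO3²⁻]/[HCO3⁻]:  pH = pK2 + log₁₀([CO3²⁻]/[HCO3⁻])
log₁₀(0.00741) = -2.130
pH = 10.31 + (-2.130) = 8.18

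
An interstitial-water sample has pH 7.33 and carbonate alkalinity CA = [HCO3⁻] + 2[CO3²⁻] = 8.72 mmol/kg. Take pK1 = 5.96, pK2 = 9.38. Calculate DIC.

DIC = 9.01 mmol/kg

CA = [HCO3⁻] + 2[CO3²⁻] = (α₁ + 2α₂)·DIC
At pH 7.33: [H⁺]/K1 = 10^-1.37 = 0.042658, K2/[H⁺] = 10^-2.05 = 0.0089125
α₁ = 1/(1 + 0.042658 + 0.0089125) = 1/1.0516 = 0.9510; α₂ = α₁·K2/[H⁺] = 0.008475
α₁ + 2α₂ = 0.9679
DIC = CA / (α₁ + 2α₂) = 8.72 / 0.9679 = 9.01 mmol/kg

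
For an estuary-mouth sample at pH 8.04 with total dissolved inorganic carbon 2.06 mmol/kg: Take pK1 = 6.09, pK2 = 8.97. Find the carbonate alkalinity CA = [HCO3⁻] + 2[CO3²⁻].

CA = 2.25 mmol/kg

CA = [HCO3⁻] + 2[CO3²⁻] = (α₁ + 2α₂)·DIC
At pH 8.04: [H⁺]/K1 = 10^-1.95 = 0.011220, K2/[H⁺] = 10^-0.93 = 0.11749
α₁ = 1/(1 + 0.011220 + 0.11749) = 1/1.1287 = 0.8860; α₂ = α₁·K2/[H⁺] = 0.1041
α₁ + 2α₂ = 1.0942
CA = 1.0942 × 2.06 = 2.25 mmol/kg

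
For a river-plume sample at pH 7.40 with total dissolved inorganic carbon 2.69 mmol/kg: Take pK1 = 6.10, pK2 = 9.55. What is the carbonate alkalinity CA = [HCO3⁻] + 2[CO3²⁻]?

CA = [HCO3⁻] + 2[CO3²⁻] = (α₁ + 2α₂)·DIC
At pH 7.40: [H⁺]/K1 = 10^-1.30 = 0.050119, K2/[H⁺] = 10^-2.15 = 0.0070795
α₁ = 1/(1 + 0.050119 + 0.0070795) = 1/1.0572 = 0.9459; α₂ = α₁·K2/[H⁺] = 0.006696
α₁ + 2α₂ = 0.9593
CA = 0.9593 × 2.69 = 2.58 mmol/kg

CA = 2.58 mmol/kg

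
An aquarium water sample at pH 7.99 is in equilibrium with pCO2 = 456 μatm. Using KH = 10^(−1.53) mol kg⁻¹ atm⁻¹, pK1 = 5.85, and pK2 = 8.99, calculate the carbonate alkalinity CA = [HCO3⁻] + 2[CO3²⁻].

CA = 2.23 mmol/kg

[CO2*] = KH · pCO2 = 10^(−1.53) × 456×10^-6 = 1.346×10^-5 mol/kg
α₀ = 1/(1 + K1/[H⁺] + K1K2/[H⁺]²) = 1/(1 + 10^+2.14 + 10^+1.14) = 0.006543
DIC = [CO2*]/α₀ = 1.346×10^-5 / 0.006543 = 2.057 mmol/kg
CA = (α₁ + 2α₂)·DIC = (0.9031 + 2×0.09031) × 2.057 = 2.23 mmol/kg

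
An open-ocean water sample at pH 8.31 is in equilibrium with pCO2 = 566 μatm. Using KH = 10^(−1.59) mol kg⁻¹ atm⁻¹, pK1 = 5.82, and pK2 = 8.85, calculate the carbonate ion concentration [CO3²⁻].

[CO2*] = KH · pCO2 = 10^(−1.59) × 566×10^-6 = 1.455×10^-5 mol/kg
α₀ = 1/(1 + K1/[H⁺] + K1K2/[H⁺]²) = 1/(1 + 10^+2.49 + 10^+1.95) = 0.002505
DIC = [CO2*]/α₀ = 1.455×10^-5 / 0.002505 = 5.807 mmol/kg
[CO3²⁻] = α₂·DIC; α₂ = 0.2233, so [CO3²⁻] = 0.2233 × 5.807 = 1.30 mmol/kg

[CO3²⁻] = 1.30 mmol/kg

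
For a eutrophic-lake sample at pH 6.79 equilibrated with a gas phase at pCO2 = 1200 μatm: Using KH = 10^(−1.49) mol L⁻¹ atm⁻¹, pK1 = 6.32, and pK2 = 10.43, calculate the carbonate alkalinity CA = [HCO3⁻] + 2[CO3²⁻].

[CO2*] = KH · pCO2 = 10^(−1.49) × 1200×10^-6 = 3.883×10^-5 mol/L
α₀ = 1/(1 + K1/[H⁺] + K1K2/[H⁺]²) = 1/(1 + 10^+0.47 + 10^-3.17) = 0.2530
DIC = [CO2*]/α₀ = 3.883×10^-5 / 0.2530 = 0.1535 mmol/L
CA = (α₁ + 2α₂)·DIC = (0.7468 + 2×0.0001711) × 0.1535 = 0.115 mmol/L

CA = 0.115 mmol/L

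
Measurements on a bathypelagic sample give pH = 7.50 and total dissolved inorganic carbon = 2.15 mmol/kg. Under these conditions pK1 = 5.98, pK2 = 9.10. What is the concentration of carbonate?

[CO3²⁻] = 0.0512 mmol/kg

α₂ = 1 / (1 + [H⁺]/K2 + [H⁺]²/(K1K2)) = 1 / (1 + 10^+1.60 + 10^+0.08)
   = 1 / (1 + 39.811 + 1.2023) = 1/42.013 = 0.02380
[CO3²⁻] = α₂ × DIC = 0.02380 × 2.15 = 0.0512 mmol/kg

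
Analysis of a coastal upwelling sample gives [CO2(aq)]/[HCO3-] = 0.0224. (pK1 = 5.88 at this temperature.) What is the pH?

From K1 = [H⁺][HCO3-]/[CO2(aq)]:  pH = pK1 − log₁₀([CO2(aq)]/[HCO3-])
log₁₀(0.0224) = -1.650
pH = 5.88 − (-1.650) = 7.53

pH = 7.53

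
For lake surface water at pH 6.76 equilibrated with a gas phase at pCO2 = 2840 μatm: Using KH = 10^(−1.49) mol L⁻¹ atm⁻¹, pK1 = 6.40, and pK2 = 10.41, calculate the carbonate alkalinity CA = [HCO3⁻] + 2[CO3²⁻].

[CO2*] = KH · pCO2 = 10^(−1.49) × 2840×10^-6 = 9.190×10^-5 mol/L
α₀ = 1/(1 + K1/[H⁺] + K1K2/[H⁺]²) = 1/(1 + 10^+0.36 + 10^-3.29) = 0.3038
DIC = [CO2*]/α₀ = 9.190×10^-5 / 0.3038 = 0.3025 mmol/L
CA = (α₁ + 2α₂)·DIC = (0.6960 + 2×0.0001558) × 0.3025 = 0.211 mmol/L

CA = 0.211 mmol/L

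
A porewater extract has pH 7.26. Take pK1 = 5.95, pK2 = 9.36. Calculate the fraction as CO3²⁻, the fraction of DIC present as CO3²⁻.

α₂ = 0.00752

α₂ = 1 / (1 + [H⁺]/K2 + [H⁺]²/(K1K2)) = 1 / (1 + 10^+2.10 + 10^+0.79)
   = 1 / (1 + 125.89 + 6.1660) = 1/133.06 = 0.007515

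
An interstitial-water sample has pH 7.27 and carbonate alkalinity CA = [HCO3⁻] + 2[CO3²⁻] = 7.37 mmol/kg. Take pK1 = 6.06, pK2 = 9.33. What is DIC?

CA = [HCO3⁻] + 2[CO3²⁻] = (α₁ + 2α₂)·DIC
At pH 7.27: [H⁺]/K1 = 10^-1.21 = 0.061660, K2/[H⁺] = 10^-2.06 = 0.0087096
α₁ = 1/(1 + 0.061660 + 0.0087096) = 1/1.0704 = 0.9343; α₂ = α₁·K2/[H⁺] = 0.008137
α₁ + 2α₂ = 0.9505
DIC = CA / (α₁ + 2α₂) = 7.37 / 0.9505 = 7.75 mmol/kg

DIC = 7.75 mmol/kg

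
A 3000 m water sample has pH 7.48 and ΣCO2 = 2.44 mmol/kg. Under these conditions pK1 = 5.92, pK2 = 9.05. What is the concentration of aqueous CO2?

[CO2*] = 0.0637 mmol/kg

α₀ = 1 / (1 + K1/[H⁺] + K1K2/[H⁺]²) = 1 / (1 + 10^+1.56 + 10^-0.01)
   = 1 / (1 + 36.308 + 0.97724) = 1/38.285 = 0.02612
[CO2*] = α₀ × DIC = 0.02612 × 2.44 = 0.0637 mmol/kg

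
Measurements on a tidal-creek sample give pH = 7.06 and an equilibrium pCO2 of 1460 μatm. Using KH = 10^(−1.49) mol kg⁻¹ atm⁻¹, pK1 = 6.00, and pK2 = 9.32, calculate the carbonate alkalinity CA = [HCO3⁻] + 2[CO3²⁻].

[CO2*] = KH · pCO2 = 10^(−1.49) × 1460×10^-6 = 4.724×10^-5 mol/kg
α₀ = 1/(1 + K1/[H⁺] + K1K2/[H⁺]²) = 1/(1 + 10^+1.06 + 10^-1.20) = 0.07972
DIC = [CO2*]/α₀ = 4.724×10^-5 / 0.07972 = 0.5927 mmol/kg
CA = (α₁ + 2α₂)·DIC = (0.9153 + 2×0.005030) × 0.5927 = 0.548 mmol/kg

CA = 0.548 mmol/kg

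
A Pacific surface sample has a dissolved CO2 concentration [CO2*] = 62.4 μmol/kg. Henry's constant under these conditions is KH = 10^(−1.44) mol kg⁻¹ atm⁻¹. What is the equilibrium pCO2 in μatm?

pCO2 = 1720 μatm

KH = 10^(−1.44) = 3.631×10^-2 mol kg⁻¹ atm⁻¹
pCO2 = [CO2*]/KH = 62.4×10^-6 / 3.631×10^-2 = 1.72×10^-3 atm = 1720 μatm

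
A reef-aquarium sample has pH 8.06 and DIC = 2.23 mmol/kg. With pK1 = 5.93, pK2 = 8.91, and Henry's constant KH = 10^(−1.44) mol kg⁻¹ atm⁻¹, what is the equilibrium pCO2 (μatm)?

α₀ = 1 / (1 + K1/[H⁺] + K1K2/[H⁺]²) = 1 / (1 + 10^+2.13 + 10^+1.28)
   = 1 / (1 + 134.90 + 19.055) = 1/154.95 = 0.006454
[CO2*] = α₀ × DIC = 0.006454 × 2.23 = 0.01439 mmol/kg = 14.39 μmol/kg
pCO2 = [CO2*]/KH = 1.439×10^-5 / 3.631×10^-2 = 396 μatm

pCO2 = 396 μatm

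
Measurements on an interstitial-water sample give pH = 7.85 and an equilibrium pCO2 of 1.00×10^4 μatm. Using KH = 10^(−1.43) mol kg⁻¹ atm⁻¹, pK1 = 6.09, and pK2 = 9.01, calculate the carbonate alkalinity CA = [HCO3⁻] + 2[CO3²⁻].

[CO2*] = KH · pCO2 = 10^(−1.43) × 1.00×10^4×10^-6 = 3.715×10^-4 mol/kg
α₀ = 1/(1 + K1/[H⁺] + K1K2/[H⁺]²) = 1/(1 + 10^+1.76 + 10^+0.60) = 0.01599
DIC = [CO2*]/α₀ = 3.715×10^-4 / 0.01599 = 23.23 mmol/kg
CA = (α₁ + 2α₂)·DIC = (0.9203 + 2×0.06367) × 23.23 = 24.3 mmol/kg

CA = 24.3 mmol/kg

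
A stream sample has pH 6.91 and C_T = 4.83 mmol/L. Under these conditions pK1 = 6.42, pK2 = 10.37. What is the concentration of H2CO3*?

α₀ = 1 / (1 + K1/[H⁺] + K1K2/[H⁺]²) = 1 / (1 + 10^+0.49 + 10^-2.97)
   = 1 / (1 + 3.0903 + 0.0010715) = 1/4.0914 = 0.2444
[CO2*] = α₀ × DIC = 0.2444 × 4.83 = 1.18 mmol/L

[CO2*] = 1.18 mmol/L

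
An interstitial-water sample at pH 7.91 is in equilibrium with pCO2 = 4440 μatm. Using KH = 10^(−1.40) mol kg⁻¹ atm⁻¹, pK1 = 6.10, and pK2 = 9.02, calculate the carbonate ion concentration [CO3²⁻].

[CO3²⁻] = 0.886 mmol/kg

[CO2*] = KH · pCO2 = 10^(−1.40) × 4440×10^-6 = 1.768×10^-4 mol/kg
α₀ = 1/(1 + K1/[H⁺] + K1K2/[H⁺]²) = 1/(1 + 10^+1.81 + 10^+0.70) = 0.01417
DIC = [CO2*]/α₀ = 1.768×10^-4 / 0.01417 = 12.48 mmol/kg
[CO3²⁻] = α₂·DIC; α₂ = 0.07101, so [CO3²⁻] = 0.07101 × 12.48 = 0.886 mmol/kg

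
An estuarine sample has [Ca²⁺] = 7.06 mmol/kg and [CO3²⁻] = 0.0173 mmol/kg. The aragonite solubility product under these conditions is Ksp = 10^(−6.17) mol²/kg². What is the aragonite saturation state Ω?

Ksp = 10^(−6.17) = 6.761×10^-7
Ω = [Ca²⁺][CO3²⁻]/Ksp = (7.06×10^-3)(0.0173×10^-3) / 6.761×10^-7 = 0.181

Ω = 0.181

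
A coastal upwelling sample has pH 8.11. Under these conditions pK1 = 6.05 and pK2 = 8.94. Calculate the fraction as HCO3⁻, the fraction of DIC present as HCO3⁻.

α₁ = 1 / (1 + [H⁺]/K1 + K2/[H⁺]) = 1 / (1 + 10^-2.06 + 10^-0.83)
   = 1 / (1 + 0.0087096 + 0.14791) = 1/1.1566 = 0.8646

α₁ = 0.865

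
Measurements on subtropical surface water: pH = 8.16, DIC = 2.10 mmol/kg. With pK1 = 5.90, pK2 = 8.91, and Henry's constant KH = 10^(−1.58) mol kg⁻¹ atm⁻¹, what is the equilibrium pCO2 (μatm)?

α₀ = 1 / (1 + K1/[H⁺] + K1K2/[H⁺]²) = 1 / (1 + 10^+2.26 + 10^+1.51)
   = 1 / (1 + 181.97 + 32.359) = 1/215.33 = 0.004644
[CO2*] = α₀ × DIC = 0.004644 × 2.10 = 0.009752 mmol/kg = 9.752 μmol/kg
pCO2 = [CO2*]/KH = 9.752×10^-6 / 2.630×10^-2 = 371 μatm

pCO2 = 371 μatm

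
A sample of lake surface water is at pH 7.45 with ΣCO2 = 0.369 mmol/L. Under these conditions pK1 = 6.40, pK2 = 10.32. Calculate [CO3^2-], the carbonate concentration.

[CO3²⁻] = 0.456 μmol/L

α₂ = 1 / (1 + [H⁺]/K2 + [H⁺]²/(K1K2)) = 1 / (1 + 10^+2.87 + 10^+1.82)
   = 1 / (1 + 741.31 + 66.069) = 1/808.38 = 0.001237
[CO3²⁻] = α₂ × DIC = 0.001237 × 0.369 = 0.000456 mmol/L = 0.456 μmol/L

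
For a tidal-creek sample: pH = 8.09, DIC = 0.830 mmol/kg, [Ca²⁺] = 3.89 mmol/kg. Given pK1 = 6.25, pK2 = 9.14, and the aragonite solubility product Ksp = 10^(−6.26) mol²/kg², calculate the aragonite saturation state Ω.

Ω = 0.474

α₂ = 1 / (1 + [H⁺]/K2 + [H⁺]²/(K1K2)) = 1 / (1 + 10^+1.05 + 10^-0.79)
   = 1 / (1 + 11.220 + 0.16218) = 1/12.382 = 0.08076
[CO3²⁻] = α₂ × DIC = 0.08076 × 0.830 = 0.06703 mmol/kg
Ksp = 10^(−6.26) = 5.495×10^-7
Ω = [Ca²⁺][CO3²⁻]/Ksp = (3.89×10^-3)(6.703×10^-5) / 5.495×10^-7 = 0.474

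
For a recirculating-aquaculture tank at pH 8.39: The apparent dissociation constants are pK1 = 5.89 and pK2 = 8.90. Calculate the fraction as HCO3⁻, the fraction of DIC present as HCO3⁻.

α₁ = 0.762

α₁ = 1 / (1 + [H⁺]/K1 + K2/[H⁺]) = 1 / (1 + 10^-2.50 + 10^-0.51)
   = 1 / (1 + 0.0031623 + 0.30903) = 1/1.3122 = 0.7621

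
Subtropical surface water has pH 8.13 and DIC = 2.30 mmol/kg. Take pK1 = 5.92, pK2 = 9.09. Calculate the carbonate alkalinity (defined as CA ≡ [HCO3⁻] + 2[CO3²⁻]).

CA = 2.51 mmol/kg

CA = [HCO3⁻] + 2[CO3²⁻] = (α₁ + 2α₂)·DIC
At pH 8.13: [H⁺]/K1 = 10^-2.21 = 0.0061660, K2/[H⁺] = 10^-0.96 = 0.10965
α₁ = 1/(1 + 0.0061660 + 0.10965) = 1/1.1158 = 0.8962; α₂ = α₁·K2/[H⁺] = 0.09827
α₁ + 2α₂ = 1.0927
CA = 1.0927 × 2.30 = 2.51 mmol/kg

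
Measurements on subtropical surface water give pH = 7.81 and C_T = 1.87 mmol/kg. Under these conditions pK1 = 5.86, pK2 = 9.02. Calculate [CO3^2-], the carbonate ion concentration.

[CO3²⁻] = 0.107 mmol/kg

α₂ = 1 / (1 + [H⁺]/K2 + [H⁺]²/(K1K2)) = 1 / (1 + 10^+1.21 + 10^-0.74)
   = 1 / (1 + 16.218 + 0.18197) = 1/17.400 = 0.05747
[CO3²⁻] = α₂ × DIC = 0.05747 × 1.87 = 0.107 mmol/kg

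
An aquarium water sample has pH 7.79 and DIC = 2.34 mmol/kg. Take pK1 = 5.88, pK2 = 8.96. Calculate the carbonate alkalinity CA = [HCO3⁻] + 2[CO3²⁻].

CA = 2.46 mmol/kg

CA = [HCO3⁻] + 2[CO3²⁻] = (α₁ + 2α₂)·DIC
At pH 7.79: [H⁺]/K1 = 10^-1.91 = 0.012303, K2/[H⁺] = 10^-1.17 = 0.067608
α₁ = 1/(1 + 0.012303 + 0.067608) = 1/1.0799 = 0.9260; α₂ = α₁·K2/[H⁺] = 0.06261
α₁ + 2α₂ = 1.0512
CA = 1.0512 × 2.34 = 2.46 mmol/kg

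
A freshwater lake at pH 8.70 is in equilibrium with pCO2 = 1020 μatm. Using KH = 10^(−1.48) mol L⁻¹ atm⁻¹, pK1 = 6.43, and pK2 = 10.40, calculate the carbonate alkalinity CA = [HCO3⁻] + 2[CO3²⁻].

[CO2*] = KH · pCO2 = 10^(−1.48) × 1020×10^-6 = 3.378×10^-5 mol/L
α₀ = 1/(1 + K1/[H⁺] + K1K2/[H⁺]²) = 1/(1 + 10^+2.27 + 10^+0.57) = 0.005238
DIC = [CO2*]/α₀ = 3.378×10^-5 / 0.005238 = 6.449 mmol/L
CA = (α₁ + 2α₂)·DIC = (0.9753 + 2×0.01946) × 6.449 = 6.54 mmol/L

CA = 6.54 mmol/L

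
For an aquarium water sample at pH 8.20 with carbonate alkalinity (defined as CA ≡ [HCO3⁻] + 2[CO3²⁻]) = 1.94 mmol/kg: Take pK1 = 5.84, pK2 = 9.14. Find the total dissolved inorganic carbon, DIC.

DIC = 1.77 mmol/kg

CA = [HCO3⁻] + 2[CO3²⁻] = (α₁ + 2α₂)·DIC
At pH 8.20: [H⁺]/K1 = 10^-2.36 = 0.0043652, K2/[H⁺] = 10^-0.94 = 0.11482
α₁ = 1/(1 + 0.0043652 + 0.11482) = 1/1.1192 = 0.8935; α₂ = α₁·K2/[H⁺] = 0.1026
α₁ + 2α₂ = 1.0987
DIC = CA / (α₁ + 2α₂) = 1.94 / 1.0987 = 1.77 mmol/kg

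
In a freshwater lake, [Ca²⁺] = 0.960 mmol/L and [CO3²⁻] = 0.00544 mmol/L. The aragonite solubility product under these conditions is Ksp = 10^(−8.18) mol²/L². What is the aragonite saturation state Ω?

Ω = 0.790

Ksp = 10^(−8.18) = 6.607×10^-9
Ω = [Ca²⁺][CO3²⁻]/Ksp = (0.960×10^-3)(0.00544×10^-3) / 6.607×10^-9 = 0.790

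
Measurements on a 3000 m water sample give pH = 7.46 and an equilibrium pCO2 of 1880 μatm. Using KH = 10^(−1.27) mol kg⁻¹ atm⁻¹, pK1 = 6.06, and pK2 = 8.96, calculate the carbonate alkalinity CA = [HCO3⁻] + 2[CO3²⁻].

[CO2*] = KH · pCO2 = 10^(−1.27) × 1880×10^-6 = 1.010×10^-4 mol/kg
α₀ = 1/(1 + K1/[H⁺] + K1K2/[H⁺]²) = 1/(1 + 10^+1.40 + 10^-0.10) = 0.03716
DIC = [CO2*]/α₀ = 1.010×10^-4 / 0.03716 = 2.717 mmol/kg
CA = (α₁ + 2α₂)·DIC = (0.9333 + 2×0.02951) × 2.717 = 2.70 mmol/kg

CA = 2.70 mmol/kg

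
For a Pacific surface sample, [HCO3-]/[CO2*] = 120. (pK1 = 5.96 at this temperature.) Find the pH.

pH = 8.04

From K1 = [H⁺][HCO3-]/[CO2*]:  pH = pK1 + log₁₀([HCO3-]/[CO2*])
log₁₀(120) = +2.079
pH = 5.96 + (+2.079) = 8.04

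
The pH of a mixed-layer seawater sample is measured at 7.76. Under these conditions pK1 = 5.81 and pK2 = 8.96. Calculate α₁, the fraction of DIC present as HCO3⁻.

α₁ = 1 / (1 + [H⁺]/K1 + K2/[H⁺]) = 1 / (1 + 10^-1.95 + 10^-1.20)
   = 1 / (1 + 0.011220 + 0.063096) = 1/1.0743 = 0.9308

α₁ = 0.931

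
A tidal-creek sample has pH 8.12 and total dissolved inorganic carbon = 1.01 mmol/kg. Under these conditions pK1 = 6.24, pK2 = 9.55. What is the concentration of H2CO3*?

[CO2*] = 12.7 μmol/kg

α₀ = 1 / (1 + K1/[H⁺] + K1K2/[H⁺]²) = 1 / (1 + 10^+1.88 + 10^+0.45)
   = 1 / (1 + 75.858 + 2.8184) = 1/79.676 = 0.01255
[CO2*] = α₀ × DIC = 0.01255 × 1.01 = 0.0127 mmol/kg = 12.7 μmol/kg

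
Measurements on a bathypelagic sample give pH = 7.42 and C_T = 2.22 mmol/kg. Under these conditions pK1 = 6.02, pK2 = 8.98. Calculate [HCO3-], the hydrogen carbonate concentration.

[HCO3⁻] = 2.08 mmol/kg

α₁ = 1 / (1 + [H⁺]/K1 + K2/[H⁺]) = 1 / (1 + 10^-1.40 + 10^-1.56)
   = 1 / (1 + 0.039811 + 0.027542) = 1/1.0674 = 0.9369
[HCO3⁻] = α₁ × DIC = 0.9369 × 2.22 = 2.08 mmol/kg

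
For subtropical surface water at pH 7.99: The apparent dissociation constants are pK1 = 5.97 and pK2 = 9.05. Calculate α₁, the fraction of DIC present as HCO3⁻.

α₁ = 0.912

α₁ = 1 / (1 + [H⁺]/K1 + K2/[H⁺]) = 1 / (1 + 10^-2.02 + 10^-1.06)
   = 1 / (1 + 0.0095499 + 0.087096) = 1/1.0966 = 0.9119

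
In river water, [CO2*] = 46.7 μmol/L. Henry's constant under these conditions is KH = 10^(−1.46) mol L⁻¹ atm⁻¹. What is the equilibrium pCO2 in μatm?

pCO2 = 1350 μatm

KH = 10^(−1.46) = 3.467×10^-2 mol L⁻¹ atm⁻¹
pCO2 = [CO2*]/KH = 46.7×10^-6 / 3.467×10^-2 = 1.35×10^-3 atm = 1350 μatm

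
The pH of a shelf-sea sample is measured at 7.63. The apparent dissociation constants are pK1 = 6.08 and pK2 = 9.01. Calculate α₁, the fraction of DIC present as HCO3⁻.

α₁ = 1 / (1 + [H⁺]/K1 + K2/[H⁺]) = 1 / (1 + 10^-1.55 + 10^-1.38)
   = 1 / (1 + 0.028184 + 0.041687) = 1/1.0699 = 0.9347

α₁ = 0.935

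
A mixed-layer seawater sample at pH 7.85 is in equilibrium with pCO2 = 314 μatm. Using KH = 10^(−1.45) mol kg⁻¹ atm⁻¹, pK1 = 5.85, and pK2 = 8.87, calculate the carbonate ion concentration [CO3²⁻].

[CO2*] = KH · pCO2 = 10^(−1.45) × 314×10^-6 = 1.114×10^-5 mol/kg
α₀ = 1/(1 + K1/[H⁺] + K1K2/[H⁺]²) = 1/(1 + 10^+2.00 + 10^+0.98) = 0.009046
DIC = [CO2*]/α₀ = 1.114×10^-5 / 0.009046 = 1.232 mmol/kg
[CO3²⁻] = α₂·DIC; α₂ = 0.08639, so [CO3²⁻] = 0.08639 × 1.232 = 0.106 mmol/kg

[CO3²⁻] = 0.106 mmol/kg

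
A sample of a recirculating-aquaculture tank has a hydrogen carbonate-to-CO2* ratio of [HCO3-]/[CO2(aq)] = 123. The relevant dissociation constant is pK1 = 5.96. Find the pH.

pH = 8.05

From K1 = [H⁺][HCO3-]/[CO2(aq)]:  pH = pK1 + log₁₀([HCO3-]/[CO2(aq)])
log₁₀(123) = +2.090
pH = 5.96 + (+2.090) = 8.05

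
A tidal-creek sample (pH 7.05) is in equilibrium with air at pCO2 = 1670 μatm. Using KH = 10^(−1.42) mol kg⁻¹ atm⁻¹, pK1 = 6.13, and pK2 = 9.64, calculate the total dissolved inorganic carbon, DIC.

[CO2*] = KH · pCO2 = 10^(−1.42) × 1670×10^-6 = 6.349×10^-5 mol/kg
α₀ = 1/(1 + K1/[H⁺] + K1K2/[H⁺]²) = 1/(1 + 10^+0.92 + 10^-1.67) = 0.1071
DIC = [CO2*]/α₀ = 6.349×10^-5 / 0.1071 = 0.593 mmol/kg

DIC = 0.593 mmol/kg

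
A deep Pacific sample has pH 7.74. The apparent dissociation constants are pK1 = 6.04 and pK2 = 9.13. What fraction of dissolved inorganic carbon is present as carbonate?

α₂ = 0.0384

α₂ = 1 / (1 + [H⁺]/K2 + [H⁺]²/(K1K2)) = 1 / (1 + 10^+1.39 + 10^-0.31)
   = 1 / (1 + 24.547 + 0.48978) = 1/26.037 = 0.03841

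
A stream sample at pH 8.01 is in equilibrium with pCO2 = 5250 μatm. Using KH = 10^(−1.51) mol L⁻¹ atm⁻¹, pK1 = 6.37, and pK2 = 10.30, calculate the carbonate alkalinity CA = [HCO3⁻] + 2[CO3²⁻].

CA = 7.15 mmol/L

[CO2*] = KH · pCO2 = 10^(−1.51) × 5250×10^-6 = 1.622×10^-4 mol/L
α₀ = 1/(1 + K1/[H⁺] + K1K2/[H⁺]²) = 1/(1 + 10^+1.64 + 10^-0.65) = 0.02228
DIC = [CO2*]/α₀ = 1.622×10^-4 / 0.02228 = 7.281 mmol/L
CA = (α₁ + 2α₂)·DIC = (0.9727 + 2×0.004989) × 7.281 = 7.15 mmol/L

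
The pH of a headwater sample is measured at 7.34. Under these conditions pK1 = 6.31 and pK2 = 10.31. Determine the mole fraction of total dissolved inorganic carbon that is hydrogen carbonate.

α₁ = 1 / (1 + [H⁺]/K1 + K2/[H⁺]) = 1 / (1 + 10^-1.03 + 10^-2.97)
   = 1 / (1 + 0.093325 + 0.0010715) = 1/1.0944 = 0.9137

α₁ = 0.914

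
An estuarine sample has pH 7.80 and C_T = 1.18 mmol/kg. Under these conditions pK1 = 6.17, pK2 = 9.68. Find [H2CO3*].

[CO2*] = 0.0267 mmol/kg

α₀ = 1 / (1 + K1/[H⁺] + K1K2/[H⁺]²) = 1 / (1 + 10^+1.63 + 10^-0.25)
   = 1 / (1 + 42.658 + 0.56234) = 1/44.220 = 0.02261
[CO2*] = α₀ × DIC = 0.02261 × 1.18 = 0.0267 mmol/kg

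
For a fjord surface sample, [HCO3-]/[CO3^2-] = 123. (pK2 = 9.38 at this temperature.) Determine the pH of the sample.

From K2 = [H⁺][CO3^2-]/[HCO3-]:  pH = pK2 − log₁₀([HCO3-]/[CO3^2-])
log₁₀(123) = +2.090
pH = 9.38 − (+2.090) = 7.29

pH = 7.29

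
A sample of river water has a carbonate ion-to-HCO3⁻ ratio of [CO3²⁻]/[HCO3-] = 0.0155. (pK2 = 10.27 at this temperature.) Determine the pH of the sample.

From K2 = [H⁺][CO3²⁻]/[HCO3-]:  pH = pK2 + log₁₀([CO3²⁻]/[HCO3-])
log₁₀(0.0155) = -1.810
pH = 10.27 + (-1.810) = 8.46

pH = 8.46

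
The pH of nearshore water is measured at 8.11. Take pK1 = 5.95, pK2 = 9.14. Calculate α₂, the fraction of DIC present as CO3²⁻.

α₂ = 1 / (1 + [H⁺]/K2 + [H⁺]²/(K1K2)) = 1 / (1 + 10^+1.03 + 10^-1.13)
   = 1 / (1 + 10.715 + 0.074131) = 1/11.789 = 0.08482

α₂ = 0.0848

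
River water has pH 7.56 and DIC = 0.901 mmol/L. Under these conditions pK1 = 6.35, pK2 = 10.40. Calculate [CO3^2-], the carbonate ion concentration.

[CO3²⁻] = 1.23 μmol/L

α₂ = 1 / (1 + [H⁺]/K2 + [H⁺]²/(K1K2)) = 1 / (1 + 10^+2.84 + 10^+1.63)
   = 1 / (1 + 691.83 + 42.658) = 1/735.49 = 0.001360
[CO3²⁻] = α₂ × DIC = 0.001360 × 0.901 = 0.00123 mmol/L = 1.23 μmol/L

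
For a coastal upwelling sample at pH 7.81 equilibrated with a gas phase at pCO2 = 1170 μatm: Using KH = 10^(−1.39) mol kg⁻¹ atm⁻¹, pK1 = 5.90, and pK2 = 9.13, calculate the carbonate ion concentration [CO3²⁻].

[CO2*] = KH · pCO2 = 10^(−1.39) × 1170×10^-6 = 4.766×10^-5 mol/kg
α₀ = 1/(1 + K1/[H⁺] + K1K2/[H⁺]²) = 1/(1 + 10^+1.91 + 10^+0.59) = 0.01160
DIC = [CO2*]/α₀ = 4.766×10^-5 / 0.01160 = 4.107 mmol/kg
[CO3²⁻] = α₂·DIC; α₂ = 0.04515, so [CO3²⁻] = 0.04515 × 4.107 = 0.185 mmol/kg

[CO3²⁻] = 0.185 mmol/kg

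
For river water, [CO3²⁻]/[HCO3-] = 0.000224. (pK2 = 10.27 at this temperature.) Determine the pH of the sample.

pH = 6.62

From K2 = [H⁺][CO3²⁻]/[HCO3-]:  pH = pK2 + log₁₀([CO3²⁻]/[HCO3-])
log₁₀(0.000224) = -3.650
pH = 10.27 + (-3.650) = 6.62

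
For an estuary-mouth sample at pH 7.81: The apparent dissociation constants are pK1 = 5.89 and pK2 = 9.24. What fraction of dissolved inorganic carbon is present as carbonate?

α₂ = 1 / (1 + [H⁺]/K2 + [H⁺]²/(K1K2)) = 1 / (1 + 10^+1.43 + 10^-0.49)
   = 1 / (1 + 26.915 + 0.32359) = 1/28.239 = 0.03541

α₂ = 0.0354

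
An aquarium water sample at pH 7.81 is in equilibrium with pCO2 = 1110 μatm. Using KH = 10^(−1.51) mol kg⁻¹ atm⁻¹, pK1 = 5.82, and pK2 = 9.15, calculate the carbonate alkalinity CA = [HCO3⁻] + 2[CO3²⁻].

[CO2*] = KH · pCO2 = 10^(−1.51) × 1110×10^-6 = 3.430×10^-5 mol/kg
α₀ = 1/(1 + K1/[H⁺] + K1K2/[H⁺]²) = 1/(1 + 10^+1.99 + 10^+0.65) = 0.009691
DIC = [CO2*]/α₀ = 3.430×10^-5 / 0.009691 = 3.540 mmol/kg
CA = (α₁ + 2α₂)·DIC = (0.9470 + 2×0.04329) × 3.540 = 3.66 mmol/kg

CA = 3.66 mmol/kg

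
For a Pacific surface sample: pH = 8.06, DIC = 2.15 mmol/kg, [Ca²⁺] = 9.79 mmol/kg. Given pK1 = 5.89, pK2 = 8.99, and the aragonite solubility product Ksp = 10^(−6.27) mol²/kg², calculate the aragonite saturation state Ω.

α₂ = 1 / (1 + [H⁺]/K2 + [H⁺]²/(K1K2)) = 1 / (1 + 10^+0.93 + 10^-1.24)
   = 1 / (1 + 8.5114 + 0.057544) = 1/9.5689 = 0.1045
[CO3²⁻] = α₂ × DIC = 0.1045 × 2.15 = 0.2247 mmol/kg
Ksp = 10^(−6.27) = 5.370×10^-7
Ω = [Ca²⁺][CO3²⁻]/Ksp = (9.79×10^-3)(2.247×10^-4) / 5.370×10^-7 = 4.10

Ω = 4.10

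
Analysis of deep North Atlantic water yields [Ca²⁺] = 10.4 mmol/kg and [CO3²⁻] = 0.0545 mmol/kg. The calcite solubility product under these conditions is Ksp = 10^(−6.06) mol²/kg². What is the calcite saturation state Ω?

Ω = 0.651

Ksp = 10^(−6.06) = 8.710×10^-7
Ω = [Ca²⁺][CO3²⁻]/Ksp = (10.4×10^-3)(0.0545×10^-3) / 8.710×10^-7 = 0.651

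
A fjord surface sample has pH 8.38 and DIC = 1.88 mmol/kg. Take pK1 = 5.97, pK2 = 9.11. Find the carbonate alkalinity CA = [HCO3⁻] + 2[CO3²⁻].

CA = 2.17 mmol/kg

CA = [HCO3⁻] + 2[CO3²⁻] = (α₁ + 2α₂)·DIC
At pH 8.38: [H⁺]/K1 = 10^-2.41 = 0.0038905, K2/[H⁺] = 10^-0.73 = 0.18621
α₁ = 1/(1 + 0.0038905 + 0.18621) = 1/1.1901 = 0.8403; α₂ = α₁·K2/[H⁺] = 0.1565
α₁ + 2α₂ = 1.1532
CA = 1.1532 × 1.88 = 2.17 mmol/kg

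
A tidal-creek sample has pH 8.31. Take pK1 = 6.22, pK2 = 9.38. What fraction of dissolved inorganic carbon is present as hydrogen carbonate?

α₁ = 0.915

α₁ = 1 / (1 + [H⁺]/K1 + K2/[H⁺]) = 1 / (1 + 10^-2.09 + 10^-1.07)
   = 1 / (1 + 0.0081283 + 0.085114) = 1/1.0932 = 0.9147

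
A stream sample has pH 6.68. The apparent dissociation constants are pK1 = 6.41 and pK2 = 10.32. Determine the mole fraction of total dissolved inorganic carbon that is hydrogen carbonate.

α₁ = 1 / (1 + [H⁺]/K1 + K2/[H⁺]) = 1 / (1 + 10^-0.27 + 10^-3.64)
   = 1 / (1 + 0.53703 + 0.00022909) = 1/1.5373 = 0.6505

α₁ = 0.651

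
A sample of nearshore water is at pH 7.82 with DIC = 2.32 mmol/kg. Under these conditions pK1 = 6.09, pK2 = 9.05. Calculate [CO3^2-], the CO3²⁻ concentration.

α₂ = 1 / (1 + [H⁺]/K2 + [H⁺]²/(K1K2)) = 1 / (1 + 10^+1.23 + 10^-0.50)
   = 1 / (1 + 16.982 + 0.31623) = 1/18.299 = 0.05465
[CO3²⁻] = α₂ × DIC = 0.05465 × 2.32 = 0.127 mmol/kg

[CO3²⁻] = 0.127 mmol/kg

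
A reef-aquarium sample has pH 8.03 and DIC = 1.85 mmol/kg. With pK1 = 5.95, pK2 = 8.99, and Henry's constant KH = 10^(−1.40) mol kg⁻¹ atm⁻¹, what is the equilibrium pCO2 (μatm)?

pCO2 = 346 μatm

α₀ = 1 / (1 + K1/[H⁺] + K1K2/[H⁺]²) = 1 / (1 + 10^+2.08 + 10^+1.12)
   = 1 / (1 + 120.23 + 13.183) = 1/134.41 = 0.007440
[CO2*] = α₀ × DIC = 0.007440 × 1.85 = 0.01376 mmol/kg = 13.76 μmol/kg
pCO2 = [CO2*]/KH = 1.376×10^-5 / 3.981×10^-2 = 346 μatm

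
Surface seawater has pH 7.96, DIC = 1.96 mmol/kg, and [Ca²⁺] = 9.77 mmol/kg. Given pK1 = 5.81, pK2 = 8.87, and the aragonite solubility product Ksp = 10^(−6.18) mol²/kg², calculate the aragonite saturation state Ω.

Ω = 3.16

α₂ = 1 / (1 + [H⁺]/K2 + [H⁺]²/(K1K2)) = 1 / (1 + 10^+0.91 + 10^-1.24)
   = 1 / (1 + 8.1283 + 0.057544) = 1/9.1858 = 0.1089
[CO3²⁻] = α₂ × DIC = 0.1089 × 1.96 = 0.2134 mmol/kg
Ksp = 10^(−6.18) = 6.607×10^-7
Ω = [Ca²⁺][CO3²⁻]/Ksp = (9.77×10^-3)(2.134×10^-4) / 6.607×10^-7 = 3.16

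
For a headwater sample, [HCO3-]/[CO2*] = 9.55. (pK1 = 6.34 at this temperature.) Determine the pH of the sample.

pH = 7.32

From K1 = [H⁺][HCO3-]/[CO2*]:  pH = pK1 + log₁₀([HCO3-]/[CO2*])
log₁₀(9.55) = +0.980
pH = 6.34 + (+0.980) = 7.32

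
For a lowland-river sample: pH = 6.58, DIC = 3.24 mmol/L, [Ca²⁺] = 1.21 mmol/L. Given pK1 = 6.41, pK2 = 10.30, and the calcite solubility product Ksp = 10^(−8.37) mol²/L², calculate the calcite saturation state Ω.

Ω = 0.104

α₂ = 1 / (1 + [H⁺]/K2 + [H⁺]²/(K1K2)) = 1 / (1 + 10^+3.72 + 10^+3.55)
   = 1 / (1 + 5248.1 + 3548.1) = 1/8797.2 = 0.0001137
[CO3²⁻] = α₂ × DIC = 0.0001137 × 3.24 = 0.0003683 mmol/L = 0.3683 μmol/L
Ksp = 10^(−8.37) = 4.266×10^-9
Ω = [Ca²⁺][CO3²⁻]/Ksp = (1.21×10^-3)(3.683×10^-7) / 4.266×10^-9 = 0.104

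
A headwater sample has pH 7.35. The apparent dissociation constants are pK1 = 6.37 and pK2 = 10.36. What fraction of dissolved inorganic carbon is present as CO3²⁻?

α₂ = 1 / (1 + [H⁺]/K2 + [H⁺]²/(K1K2)) = 1 / (1 + 10^+3.01 + 10^+2.03)
   = 1 / (1 + 1023.3 + 107.15) = 1/1131.4 = 0.0008838

α₂ = 0.000884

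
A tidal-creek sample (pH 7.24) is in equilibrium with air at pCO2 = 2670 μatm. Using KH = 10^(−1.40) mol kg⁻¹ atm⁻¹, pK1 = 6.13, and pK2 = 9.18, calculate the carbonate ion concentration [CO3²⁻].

[CO2*] = KH · pCO2 = 10^(−1.40) × 2670×10^-6 = 1.063×10^-4 mol/kg
α₀ = 1/(1 + K1/[H⁺] + K1K2/[H⁺]²) = 1/(1 + 10^+1.11 + 10^-0.83) = 0.07127
DIC = [CO2*]/α₀ = 1.063×10^-4 / 0.07127 = 1.491 mmol/kg
[CO3²⁻] = α₂·DIC; α₂ = 0.01054, so [CO3²⁻] = 0.01054 × 1.491 = 0.0157 mmol/kg = 15.7 μmol/kg

[CO3²⁻] = 15.7 μmol/kg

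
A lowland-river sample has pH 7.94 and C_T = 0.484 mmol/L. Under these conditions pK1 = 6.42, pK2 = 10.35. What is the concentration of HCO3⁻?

[HCO3⁻] = 0.468 mmol/L

α₁ = 1 / (1 + [H⁺]/K1 + K2/[H⁺]) = 1 / (1 + 10^-1.52 + 10^-2.41)
   = 1 / (1 + 0.030200 + 0.0038905) = 1/1.0341 = 0.9670
[HCO3⁻] = α₁ × DIC = 0.9670 × 0.484 = 0.468 mmol/L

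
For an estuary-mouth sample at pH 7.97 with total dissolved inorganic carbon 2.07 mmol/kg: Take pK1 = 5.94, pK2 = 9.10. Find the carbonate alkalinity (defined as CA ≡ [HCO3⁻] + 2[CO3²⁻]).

CA = 2.19 mmol/kg

CA = [HCO3⁻] + 2[CO3²⁻] = (α₁ + 2α₂)·DIC
At pH 7.97: [H⁺]/K1 = 10^-2.03 = 0.0093325, K2/[H⁺] = 10^-1.13 = 0.074131
α₁ = 1/(1 + 0.0093325 + 0.074131) = 1/1.0835 = 0.9230; α₂ = α₁·K2/[H⁺] = 0.06842
α₁ + 2α₂ = 1.0598
CA = 1.0598 × 2.07 = 2.19 mmol/kg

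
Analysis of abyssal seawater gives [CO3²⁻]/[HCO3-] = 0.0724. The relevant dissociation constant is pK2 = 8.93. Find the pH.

From K2 = [H⁺][CO3²⁻]/[HCO3-]:  pH = pK2 + log₁₀([CO3²⁻]/[HCO3-])
log₁₀(0.0724) = -1.140
pH = 8.93 + (-1.140) = 7.79

pH = 7.79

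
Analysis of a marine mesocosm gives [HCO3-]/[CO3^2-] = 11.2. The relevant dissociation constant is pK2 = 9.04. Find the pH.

pH = 7.99

From K2 = [H⁺][CO3^2-]/[HCO3-]:  pH = pK2 − log₁₀([HCO3-]/[CO3^2-])
log₁₀(11.2) = +1.049
pH = 9.04 − (+1.049) = 7.99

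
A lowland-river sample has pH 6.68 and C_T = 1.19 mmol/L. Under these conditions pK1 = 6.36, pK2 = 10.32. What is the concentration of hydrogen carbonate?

[HCO3⁻] = 0.805 mmol/L

α₁ = 1 / (1 + [H⁺]/K1 + K2/[H⁺]) = 1 / (1 + 10^-0.32 + 10^-3.64)
   = 1 / (1 + 0.47863 + 0.00022909) = 1/1.4789 = 0.6762
[HCO3⁻] = α₁ × DIC = 0.6762 × 1.19 = 0.805 mmol/L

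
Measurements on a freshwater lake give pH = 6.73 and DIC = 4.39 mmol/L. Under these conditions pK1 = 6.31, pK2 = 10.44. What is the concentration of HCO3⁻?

α₁ = 1 / (1 + [H⁺]/K1 + K2/[H⁺]) = 1 / (1 + 10^-0.42 + 10^-3.71)
   = 1 / (1 + 0.38019 + 0.00019498) = 1/1.3804 = 0.7244
[HCO3⁻] = α₁ × DIC = 0.7244 × 4.39 = 3.18 mmol/L

[HCO3⁻] = 3.18 mmol/L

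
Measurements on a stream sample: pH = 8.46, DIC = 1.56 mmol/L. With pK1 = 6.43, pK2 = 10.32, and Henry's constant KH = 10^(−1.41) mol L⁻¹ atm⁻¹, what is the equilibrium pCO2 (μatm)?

α₀ = 1 / (1 + K1/[H⁺] + K1K2/[H⁺]²) = 1 / (1 + 10^+2.03 + 10^+0.17)
   = 1 / (1 + 107.15 + 1.4791) = 1/109.63 = 0.009122
[CO2*] = α₀ × DIC = 0.009122 × 1.56 = 0.01423 mmol/L = 14.23 μmol/L
pCO2 = [CO2*]/KH = 1.423×10^-5 / 3.890×10^-2 = 366 μatm

pCO2 = 366 μatm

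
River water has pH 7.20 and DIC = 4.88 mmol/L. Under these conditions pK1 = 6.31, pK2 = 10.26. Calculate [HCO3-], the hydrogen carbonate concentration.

[HCO3⁻] = 4.32 mmol/L

α₁ = 1 / (1 + [H⁺]/K1 + K2/[H⁺]) = 1 / (1 + 10^-0.89 + 10^-3.06)
   = 1 / (1 + 0.12882 + 0.00087096) = 1/1.1297 = 0.8852
[HCO3⁻] = α₁ × DIC = 0.8852 × 4.88 = 4.32 mmol/L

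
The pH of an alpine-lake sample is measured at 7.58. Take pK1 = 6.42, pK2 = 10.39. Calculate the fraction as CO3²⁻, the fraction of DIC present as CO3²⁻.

α₂ = 0.00145

α₂ = 1 / (1 + [H⁺]/K2 + [H⁺]²/(K1K2)) = 1 / (1 + 10^+2.81 + 10^+1.65)
   = 1 / (1 + 645.65 + 44.668) = 1/691.32 = 0.001447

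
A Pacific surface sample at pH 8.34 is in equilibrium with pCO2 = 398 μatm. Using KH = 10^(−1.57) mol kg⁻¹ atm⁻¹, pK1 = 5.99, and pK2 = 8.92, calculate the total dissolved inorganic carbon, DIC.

DIC = 3.04 mmol/kg

[CO2*] = KH · pCO2 = 10^(−1.57) × 398×10^-6 = 1.071×10^-5 mol/kg
α₀ = 1/(1 + K1/[H⁺] + K1K2/[H⁺]²) = 1/(1 + 10^+2.35 + 10^+1.77) = 0.003524
DIC = [CO2*]/α₀ = 1.071×10^-5 / 0.003524 = 3.04 mmol/kg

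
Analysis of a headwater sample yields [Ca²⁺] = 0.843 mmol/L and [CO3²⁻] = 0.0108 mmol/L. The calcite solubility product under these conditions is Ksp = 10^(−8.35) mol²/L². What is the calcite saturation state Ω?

Ksp = 10^(−8.35) = 4.467×10^-9
Ω = [Ca²⁺][CO3²⁻]/Ksp = (0.843×10^-3)(0.0108×10^-3) / 4.467×10^-9 = 2.04

Ω = 2.04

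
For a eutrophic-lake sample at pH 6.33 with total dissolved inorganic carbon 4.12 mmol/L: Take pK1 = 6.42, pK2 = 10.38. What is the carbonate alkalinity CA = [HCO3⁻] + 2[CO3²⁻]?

CA = 1.85 mmol/L

CA = [HCO3⁻] + 2[CO3²⁻] = (α₁ + 2α₂)·DIC
At pH 6.33: [H⁺]/K1 = 10^0.09 = 1.2303, K2/[H⁺] = 10^-4.05 = 8.9125×10^-5
α₁ = 1/(1 + 1.2303 + 8.9125×10^-5) = 1/2.2304 = 0.4484; α₂ = α₁·K2/[H⁺] = 3.996×10^-5
α₁ + 2α₂ = 0.4484
CA = 0.4484 × 4.12 = 1.85 mmol/L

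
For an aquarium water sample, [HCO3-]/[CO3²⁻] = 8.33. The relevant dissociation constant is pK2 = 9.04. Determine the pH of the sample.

From K2 = [H⁺][CO3²⁻]/[HCO3-]:  pH = pK2 − log₁₀([HCO3-]/[CO3²⁻])
log₁₀(8.33) = +0.921
pH = 9.04 − (+0.921) = 8.12

pH = 8.12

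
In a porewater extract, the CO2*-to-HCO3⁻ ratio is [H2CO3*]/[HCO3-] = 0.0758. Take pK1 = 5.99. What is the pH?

From K1 = [H⁺][HCO3-]/[H2CO3*]:  pH = pK1 − log₁₀([H2CO3*]/[HCO3-])
log₁₀(0.0758) = -1.120
pH = 5.99 − (-1.120) = 7.11

pH = 7.11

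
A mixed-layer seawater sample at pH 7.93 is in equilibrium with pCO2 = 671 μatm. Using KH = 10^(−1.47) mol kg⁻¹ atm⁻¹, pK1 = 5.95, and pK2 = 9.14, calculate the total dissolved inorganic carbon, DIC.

[CO2*] = KH · pCO2 = 10^(−1.47) × 671×10^-6 = 2.274×10^-5 mol/kg
α₀ = 1/(1 + K1/[H⁺] + K1K2/[H⁺]²) = 1/(1 + 10^+1.98 + 10^+0.77) = 0.009767
DIC = [CO2*]/α₀ = 2.274×10^-5 / 0.009767 = 2.33 mmol/kg

DIC = 2.33 mmol/kg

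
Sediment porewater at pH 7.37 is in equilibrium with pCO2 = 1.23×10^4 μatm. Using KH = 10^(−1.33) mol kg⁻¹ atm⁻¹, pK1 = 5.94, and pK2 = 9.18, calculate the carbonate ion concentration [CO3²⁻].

[CO3²⁻] = 0.240 mmol/kg

[CO2*] = KH · pCO2 = 10^(−1.33) × 1.23×10^4×10^-6 = 5.753×10^-4 mol/kg
α₀ = 1/(1 + K1/[H⁺] + K1K2/[H⁺]²) = 1/(1 + 10^+1.43 + 10^-0.38) = 0.03530
DIC = [CO2*]/α₀ = 5.753×10^-4 / 0.03530 = 16.30 mmol/kg
[CO3²⁻] = α₂·DIC; α₂ = 0.01471, so [CO3²⁻] = 0.01471 × 16.30 = 0.240 mmol/kg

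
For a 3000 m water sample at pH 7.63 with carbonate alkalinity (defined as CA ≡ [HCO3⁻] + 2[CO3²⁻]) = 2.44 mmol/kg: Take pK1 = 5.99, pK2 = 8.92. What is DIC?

DIC = 2.38 mmol/kg

CA = [HCO3⁻] + 2[CO3²⁻] = (α₁ + 2α₂)·DIC
At pH 7.63: [H⁺]/K1 = 10^-1.64 = 0.022909, K2/[H⁺] = 10^-1.29 = 0.051286
α₁ = 1/(1 + 0.022909 + 0.051286) = 1/1.0742 = 0.9309; α₂ = α₁·K2/[H⁺] = 0.04774
α₁ + 2α₂ = 1.0264
DIC = CA / (α₁ + 2α₂) = 2.44 / 1.0264 = 2.38 mmol/kg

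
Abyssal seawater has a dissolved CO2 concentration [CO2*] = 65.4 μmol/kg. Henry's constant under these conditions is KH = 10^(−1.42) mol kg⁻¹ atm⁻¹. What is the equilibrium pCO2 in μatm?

pCO2 = 1720 μatm

KH = 10^(−1.42) = 3.802×10^-2 mol kg⁻¹ atm⁻¹
pCO2 = [CO2*]/KH = 65.4×10^-6 / 3.802×10^-2 = 1.72×10^-3 atm = 1720 μatm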